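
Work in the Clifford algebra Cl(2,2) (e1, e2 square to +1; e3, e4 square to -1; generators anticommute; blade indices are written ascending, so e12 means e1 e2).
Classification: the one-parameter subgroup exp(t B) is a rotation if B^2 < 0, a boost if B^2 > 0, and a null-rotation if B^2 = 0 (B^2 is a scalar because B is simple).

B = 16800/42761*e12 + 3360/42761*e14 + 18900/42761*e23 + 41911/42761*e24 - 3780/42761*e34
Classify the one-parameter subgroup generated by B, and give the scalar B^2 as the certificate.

B^2 term by term: the squares give (16800/42761)^2*(e12)^2 + (3360/42761)^2*(e14)^2 + (18900/42761)^2*(e23)^2 + (41911/42761)^2*(e24)^2 + (-3780/42761)^2*(e34)^2 = 282240000/1828503121*(-1) + 11289600/1828503121*(+1) + 357210000/1828503121*(+1) + 1756531921/1828503121*(+1) + 14288400/1828503121*(-1) = 1 (each basis 2-blade squares to minus the product of its generators' squares); cross terms between blades sharing an index anticommute and cancel; the commuting (index-disjoint) pairs give grade-4 terms 2*c*c'*(blade product), which cancel blade by blade — e1234: -127008000/1828503121 + 127008000/1828503121 = 0 — confirming B is simple. So B^2 = 1.
Answer: boost, certificate B^2 = 1. The invariant at work: B^2 = 1 is unchanged by conjugation, hence its sign classifies the subgroup whatever basis B is written in.


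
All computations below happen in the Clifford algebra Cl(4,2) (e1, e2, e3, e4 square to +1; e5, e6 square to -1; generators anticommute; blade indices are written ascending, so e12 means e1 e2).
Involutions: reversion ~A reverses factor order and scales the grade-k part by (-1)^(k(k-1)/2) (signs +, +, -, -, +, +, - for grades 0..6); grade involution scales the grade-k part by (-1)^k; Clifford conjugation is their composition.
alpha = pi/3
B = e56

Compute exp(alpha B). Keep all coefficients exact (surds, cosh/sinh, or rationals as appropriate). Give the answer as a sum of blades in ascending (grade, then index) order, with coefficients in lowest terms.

B^2 = (1)^2*(e56)^2 = 1*(-1) = -1 (a basis 2-blade squares to minus the product of its generators' squares).
B^2 = -1 — since the square is negative, the closed form is circular: l = 1, alpha*l = pi/3, so exp(alpha B) = cos(pi/3) + (sin(pi/3)/1)*B = 1/2 + (sqrt(3)/2)*B.
Answer: 1/2 + sqrt(3)/2*e56


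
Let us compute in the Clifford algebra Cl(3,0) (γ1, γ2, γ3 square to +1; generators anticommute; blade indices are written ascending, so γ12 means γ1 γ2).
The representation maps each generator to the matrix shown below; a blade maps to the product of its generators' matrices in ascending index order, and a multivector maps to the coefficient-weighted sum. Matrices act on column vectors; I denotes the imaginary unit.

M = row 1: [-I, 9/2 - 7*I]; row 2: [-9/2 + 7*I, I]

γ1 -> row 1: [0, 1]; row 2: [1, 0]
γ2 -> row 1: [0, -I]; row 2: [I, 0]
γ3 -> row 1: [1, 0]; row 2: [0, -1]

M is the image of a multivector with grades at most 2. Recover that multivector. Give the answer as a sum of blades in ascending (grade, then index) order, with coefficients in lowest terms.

Method: 1, rho(γ1), rho(γ2), rho(γ3) form a trace-orthogonal basis of the 2x2 complex matrices (tr(X Y) = 2 if X = Y, else 0), so M = m0*1 + m1*rho(γ1) + m2*rho(γ2) + m3*rho(γ3) with m0 = tr(M)/2 = 0, m1 = tr(M rho(γ1))/2 = 0, m2 = tr(M rho(γ2))/2 = 7 + 9*I/2, m3 = tr(M rho(γ3))/2 = -I.
Multiplying table entries, the bivector images are rho(γ12) = I*rho(γ3), rho(γ13) = -I*rho(γ2), rho(γ23) = I*rho(γ1); with real blade coefficients the real parts of m0..m3 are the coefficients of 1, γ1, γ2, γ3 and the imaginary parts give the bivectors (γ23: Im m1, γ13: -Im m2, γ12: Im m3).
Answer: 7*γ2 - γ12 - 9/2*γ13


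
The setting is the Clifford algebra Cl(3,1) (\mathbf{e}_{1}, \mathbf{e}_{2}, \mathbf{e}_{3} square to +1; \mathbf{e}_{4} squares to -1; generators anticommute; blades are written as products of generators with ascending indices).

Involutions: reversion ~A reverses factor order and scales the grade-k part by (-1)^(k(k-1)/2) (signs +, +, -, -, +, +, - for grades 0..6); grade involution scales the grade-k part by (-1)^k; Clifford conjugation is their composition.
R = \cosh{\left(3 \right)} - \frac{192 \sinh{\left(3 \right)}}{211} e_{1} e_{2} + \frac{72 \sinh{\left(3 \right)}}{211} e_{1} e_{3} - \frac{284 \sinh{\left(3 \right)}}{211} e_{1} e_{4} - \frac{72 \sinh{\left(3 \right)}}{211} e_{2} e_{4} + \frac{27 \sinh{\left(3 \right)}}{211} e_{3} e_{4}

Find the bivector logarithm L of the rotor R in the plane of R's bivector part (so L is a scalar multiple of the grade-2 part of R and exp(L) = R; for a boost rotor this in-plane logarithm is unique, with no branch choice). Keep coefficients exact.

The scalar part of R is \cosh{\left(3 \right)}, which fixes the rapidity magnitude through cosh (cosh is even, so it cannot fix the sign — the bivector part carries that); dividing the bivector part by sinh of the rapidity gives the plane, and L = rapidity * plane, where the joint sign ambiguity of (rapidity, plane) cancels in the product.
Concretely: cosh(rapidity) = \cosh{\left(3 \right)} gives rapidity = ±3, and since rapidity/sinh(rapidity) is even the sign is immaterial: L = (rapidity/sinh(rapidity)) * <R>_2 = (\frac{3}{\sinh{\left(3 \right)}}) * <R>_2.
Answer: - \frac{576}{211} e_{1} e_{2} + \frac{216}{211} e_{1} e_{3} - \frac{852}{211} e_{1} e_{4} - \frac{216}{211} e_{2} e_{4} + \frac{81}{211} e_{3} e_{4}


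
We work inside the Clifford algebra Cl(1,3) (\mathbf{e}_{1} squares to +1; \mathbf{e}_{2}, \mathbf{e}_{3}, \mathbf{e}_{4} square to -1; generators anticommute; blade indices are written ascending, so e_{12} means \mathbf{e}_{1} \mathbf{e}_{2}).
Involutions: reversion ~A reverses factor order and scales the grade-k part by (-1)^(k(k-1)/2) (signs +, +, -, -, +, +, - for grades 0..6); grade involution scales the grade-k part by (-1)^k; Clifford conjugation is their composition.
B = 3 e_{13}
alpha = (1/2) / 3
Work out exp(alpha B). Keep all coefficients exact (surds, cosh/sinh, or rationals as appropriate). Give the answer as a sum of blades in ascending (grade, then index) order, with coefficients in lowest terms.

B^2 = (3)^2*(e_{13})^2 = 9*(+1) = 9 (a basis 2-blade squares to minus the product of its generators' squares).
B^2 = 9 — the positive square puts this in the hyperbolic regime; l = 3, alpha*l = \frac{1}{2}, so exp(alpha B) = cosh(\frac{1}{2}) + (sinh(\frac{1}{2})/3)*B = \cosh{\left(\frac{1}{2} \right)} + (\frac{\sinh{\left(\frac{1}{2} \right)}}{3})*B.
Answer: \cosh{\left(\frac{1}{2} \right)} + \sinh{\left(\frac{1}{2} \right)} e_{13}


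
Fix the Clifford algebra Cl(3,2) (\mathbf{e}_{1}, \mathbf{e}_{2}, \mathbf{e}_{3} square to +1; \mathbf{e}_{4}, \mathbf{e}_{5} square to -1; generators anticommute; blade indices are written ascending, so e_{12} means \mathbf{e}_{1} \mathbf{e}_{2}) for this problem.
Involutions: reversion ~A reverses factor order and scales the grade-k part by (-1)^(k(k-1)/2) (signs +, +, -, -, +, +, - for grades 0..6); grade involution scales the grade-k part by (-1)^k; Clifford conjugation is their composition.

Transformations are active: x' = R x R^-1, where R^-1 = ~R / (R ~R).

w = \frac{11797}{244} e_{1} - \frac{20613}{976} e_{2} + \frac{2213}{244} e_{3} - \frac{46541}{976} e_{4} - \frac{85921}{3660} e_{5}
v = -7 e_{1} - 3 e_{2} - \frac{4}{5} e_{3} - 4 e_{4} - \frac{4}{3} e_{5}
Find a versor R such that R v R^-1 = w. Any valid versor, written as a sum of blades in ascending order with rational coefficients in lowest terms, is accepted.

Since q(v) = q(w) = \frac{9194}{225}, the sum R = v + w = \frac{10089}{244} e_{1} - \frac{23541}{976} e_{2} + \frac{10089}{1220} e_{3} - \frac{50445}{976} e_{4} - \frac{30267}{1220} e_{5} does the job whenever invertible.
Answer: \frac{10089}{244} e_{1} - \frac{23541}{976} e_{2} + \frac{10089}{1220} e_{3} - \frac{50445}{976} e_{4} - \frac{30267}{1220} e_{5}


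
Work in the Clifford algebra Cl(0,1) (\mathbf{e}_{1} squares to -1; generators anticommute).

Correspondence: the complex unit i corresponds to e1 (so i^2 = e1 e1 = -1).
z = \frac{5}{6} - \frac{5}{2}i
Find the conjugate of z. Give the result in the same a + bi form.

In blades: z = \frac{5}{6} - \frac{5}{2} e_{1}.
Conjugation here is Clifford conjugation: the scalar is fixed and the grade-1 and grade-2 blades all flip sign, giving \frac{5}{6} + \frac{5}{2} e_{1}; translating back:
Answer: \frac{5}{6} + \frac{5}{2}i


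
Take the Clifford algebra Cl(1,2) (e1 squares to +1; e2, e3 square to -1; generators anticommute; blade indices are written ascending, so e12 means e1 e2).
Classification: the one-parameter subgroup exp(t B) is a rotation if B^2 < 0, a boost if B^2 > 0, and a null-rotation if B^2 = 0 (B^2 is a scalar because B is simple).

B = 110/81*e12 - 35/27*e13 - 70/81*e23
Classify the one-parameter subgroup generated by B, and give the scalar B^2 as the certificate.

B^2 term by term: the squares give (110/81)^2*(e12)^2 + (-35/27)^2*(e13)^2 + (-70/81)^2*(e23)^2 = 12100/6561*(+1) + 1225/729*(+1) + 4900/6561*(-1) = 25/9 (each basis 2-blade squares to minus the product of its generators' squares); cross terms between blades sharing an index anticommute and cancel. So B^2 = 25/9.
Answer: boost, certificate B^2 = 25/9. The class reads off the invariant scalar 25/9 directly.


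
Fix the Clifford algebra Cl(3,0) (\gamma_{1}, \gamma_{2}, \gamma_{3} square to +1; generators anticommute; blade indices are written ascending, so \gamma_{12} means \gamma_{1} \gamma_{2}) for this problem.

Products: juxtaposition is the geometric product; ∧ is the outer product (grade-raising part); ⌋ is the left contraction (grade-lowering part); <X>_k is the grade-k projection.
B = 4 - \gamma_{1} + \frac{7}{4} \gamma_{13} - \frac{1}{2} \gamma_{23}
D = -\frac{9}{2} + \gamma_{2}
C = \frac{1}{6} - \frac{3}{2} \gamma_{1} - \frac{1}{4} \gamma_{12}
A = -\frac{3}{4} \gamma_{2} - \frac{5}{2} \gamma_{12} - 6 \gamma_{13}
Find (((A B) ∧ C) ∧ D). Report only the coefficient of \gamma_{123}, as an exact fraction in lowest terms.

step 1: \frac{21}{2} - \frac{11}{2} \gamma_{2} - \frac{45}{8} \gamma_{3} - \frac{55}{4} \gamma_{12} - \frac{91}{4} \gamma_{13} + \frac{35}{8} \gamma_{23} + \frac{21}{16} \gamma_{123}
step 2: \frac{7}{4} - \frac{63}{4} \gamma_{1} - \frac{11}{12} \gamma_{2} - \frac{15}{16} \gamma_{3} - \frac{79}{6} \gamma_{12} - \frac{587}{48} \gamma_{13} + \frac{35}{48} \gamma_{23} - \frac{79}{16} \gamma_{123}
step 3: -\frac{63}{8} + \frac{567}{8} \gamma_{1} + \frac{47}{8} \gamma_{2} + \frac{135}{32} \gamma_{3} + \frac{87}{2} \gamma_{12} + \frac{1761}{32} \gamma_{13} - \frac{75}{32} \gamma_{23} + \frac{3307}{96} \gamma_{123}
Answer: \frac{3307}{96}


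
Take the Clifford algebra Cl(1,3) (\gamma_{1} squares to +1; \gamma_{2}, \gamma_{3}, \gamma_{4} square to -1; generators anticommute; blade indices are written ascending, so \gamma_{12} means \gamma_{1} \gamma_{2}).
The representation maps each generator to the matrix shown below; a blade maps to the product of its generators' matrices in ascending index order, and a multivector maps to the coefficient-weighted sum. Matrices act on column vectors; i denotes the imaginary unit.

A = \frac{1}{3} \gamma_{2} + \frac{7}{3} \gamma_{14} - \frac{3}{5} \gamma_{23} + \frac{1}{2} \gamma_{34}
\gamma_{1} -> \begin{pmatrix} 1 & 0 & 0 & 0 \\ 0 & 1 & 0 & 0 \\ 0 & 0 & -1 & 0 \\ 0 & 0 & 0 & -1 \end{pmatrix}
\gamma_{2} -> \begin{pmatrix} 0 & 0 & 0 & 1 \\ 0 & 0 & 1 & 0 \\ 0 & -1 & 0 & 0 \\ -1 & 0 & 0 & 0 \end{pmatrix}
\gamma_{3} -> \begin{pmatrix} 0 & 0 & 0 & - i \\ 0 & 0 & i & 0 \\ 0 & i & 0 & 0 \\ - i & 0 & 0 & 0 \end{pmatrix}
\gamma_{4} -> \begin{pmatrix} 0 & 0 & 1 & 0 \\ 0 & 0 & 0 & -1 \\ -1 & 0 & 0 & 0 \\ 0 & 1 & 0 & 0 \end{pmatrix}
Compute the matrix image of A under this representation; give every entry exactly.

Bivector images (products of the table entries): rho(\gamma_{14}) = rho(\gamma_{1})rho(\gamma_{4}) = \begin{pmatrix} 0 & 0 & 1 & 0 \\ 0 & 0 & 0 & -1 \\ 1 & 0 & 0 & 0 \\ 0 & -1 & 0 & 0 \end{pmatrix}; rho(\gamma_{23}) = rho(\gamma_{2})rho(\gamma_{3}) = \begin{pmatrix} - i & 0 & 0 & 0 \\ 0 & i & 0 & 0 \\ 0 & 0 & - i & 0 \\ 0 & 0 & 0 & i \end{pmatrix}; rho(\gamma_{34}) = rho(\gamma_{3})rho(\gamma_{4}) = \begin{pmatrix} 0 & - i & 0 & 0 \\ - i & 0 & 0 & 0 \\ 0 & 0 & 0 & - i \\ 0 & 0 & - i & 0 \end{pmatrix}.
M = (\frac{1}{3})*rho(\gamma_{2}) + (\frac{7}{3})*rho(\gamma_{14}) + (-\frac{3}{5})*rho(\gamma_{23}) + (\frac{1}{2})*rho(\gamma_{34}), summed entrywise:
Answer: \begin{pmatrix} \frac{3 i}{5} & - \frac{i}{2} & \frac{7}{3} & \frac{1}{3} \\ - \frac{i}{2} & - \frac{3 i}{5} & \frac{1}{3} & - \frac{7}{3} \\ \frac{7}{3} & - \frac{1}{3} & \frac{3 i}{5} & - \frac{i}{2} \\ - \frac{1}{3} & - \frac{7}{3} & - \frac{i}{2} & - \frac{3 i}{5} \end{pmatrix}


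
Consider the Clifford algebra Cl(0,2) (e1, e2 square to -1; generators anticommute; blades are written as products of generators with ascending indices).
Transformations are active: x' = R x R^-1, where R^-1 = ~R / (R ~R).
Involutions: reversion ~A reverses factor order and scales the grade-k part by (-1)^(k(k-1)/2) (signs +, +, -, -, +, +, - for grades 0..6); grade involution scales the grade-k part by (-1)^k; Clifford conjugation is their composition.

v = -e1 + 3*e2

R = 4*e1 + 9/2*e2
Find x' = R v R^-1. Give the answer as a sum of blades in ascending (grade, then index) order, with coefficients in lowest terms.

~R = 4*e1 + 9/2*e2, and R ~R = -145/4, so R^-1 = ~R / (-145/4).
R v = -19/2 + 33/2*e1 e2
Answer: 449/145*e1 - 93/145*e2


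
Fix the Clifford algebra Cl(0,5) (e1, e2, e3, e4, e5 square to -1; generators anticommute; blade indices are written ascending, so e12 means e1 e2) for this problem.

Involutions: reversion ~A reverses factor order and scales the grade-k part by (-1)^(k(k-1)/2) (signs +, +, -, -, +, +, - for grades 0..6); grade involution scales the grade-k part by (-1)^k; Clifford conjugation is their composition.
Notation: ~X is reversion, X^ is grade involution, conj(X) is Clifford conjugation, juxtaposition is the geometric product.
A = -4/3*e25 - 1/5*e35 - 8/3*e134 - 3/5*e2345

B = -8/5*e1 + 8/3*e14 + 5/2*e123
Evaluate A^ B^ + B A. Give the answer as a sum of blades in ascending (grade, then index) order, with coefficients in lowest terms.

first term: 64/9*e3 + 20/3*e24 - 64/15*e34 - 49/30*e125 - 274/75*e135 - 3/2*e145 - 8/5*e1235 + 32/9*e1245 + 8/15*e1345 - 24/25*e12345
second term: -64/9*e3 - 20/3*e24 - 64/15*e34 + 79/30*e125 - 226/75*e135 + 3/2*e145 + 8/5*e1235 + 32/9*e1245 + 8/15*e1345 + 24/25*e12345
Answer: -128/15*e34 + e125 - 20/3*e135 + 64/9*e1245 + 16/15*e1345


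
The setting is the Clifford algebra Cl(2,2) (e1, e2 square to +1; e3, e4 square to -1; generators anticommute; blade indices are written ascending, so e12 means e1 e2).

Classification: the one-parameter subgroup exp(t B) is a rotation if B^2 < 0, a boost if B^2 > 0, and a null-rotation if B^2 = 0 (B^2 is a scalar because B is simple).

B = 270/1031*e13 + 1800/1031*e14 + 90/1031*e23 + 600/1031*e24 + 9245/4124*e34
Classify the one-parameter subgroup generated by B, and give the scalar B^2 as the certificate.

B^2 term by term: the squares give (270/1031)^2*(e13)^2 + (1800/1031)^2*(e14)^2 + (90/1031)^2*(e23)^2 + (600/1031)^2*(e24)^2 + (9245/4124)^2*(e34)^2 = 72900/1062961*(+1) + 3240000/1062961*(+1) + 8100/1062961*(+1) + 360000/1062961*(+1) + 85470025/17007376*(-1) = -25/16 (each basis 2-blade squares to minus the product of its generators' squares); cross terms between blades sharing an index anticommute and cancel; the commuting (index-disjoint) pairs give grade-4 terms 2*c*c'*(blade product), which cancel blade by blade — e1234: -324000/1062961 + 324000/1062961 = 0 — confirming B is simple. So B^2 = -25/16.
Answer: rotation, certificate B^2 = -25/16. Because -25/16 is invariant under every versor sandwich, the classification follows from its sign alone.


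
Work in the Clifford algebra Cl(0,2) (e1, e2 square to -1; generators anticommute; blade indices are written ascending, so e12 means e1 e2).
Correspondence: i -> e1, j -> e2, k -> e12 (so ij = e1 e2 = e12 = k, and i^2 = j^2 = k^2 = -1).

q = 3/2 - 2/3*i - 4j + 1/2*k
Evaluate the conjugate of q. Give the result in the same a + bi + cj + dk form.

In blades: q = 3/2 - 2/3*e1 - 4*e2 + 1/2*e12.
Conjugation here is Clifford conjugation: the scalar is fixed and the grade-1 and grade-2 blades all flip sign, giving 3/2 + 2/3*e1 + 4*e2 - 1/2*e12; translating back:
Answer: 3/2 + 2/3*i + 4j - 1/2*k


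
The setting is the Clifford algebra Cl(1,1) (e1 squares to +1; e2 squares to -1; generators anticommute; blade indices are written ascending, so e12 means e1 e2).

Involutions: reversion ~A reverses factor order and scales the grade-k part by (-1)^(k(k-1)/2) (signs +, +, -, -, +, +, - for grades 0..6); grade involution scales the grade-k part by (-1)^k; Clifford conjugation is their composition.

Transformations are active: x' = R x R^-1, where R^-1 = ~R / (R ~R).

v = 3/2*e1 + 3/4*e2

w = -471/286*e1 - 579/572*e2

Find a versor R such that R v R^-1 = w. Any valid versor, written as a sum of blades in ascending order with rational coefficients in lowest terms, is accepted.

Here q(v) = q(w) = 27/16; the classical choice R = v + w = -21/143*e1 - 75/286*e2 then realises v -> w under the sandwich.
Answer: -21/143*e1 - 75/286*e2


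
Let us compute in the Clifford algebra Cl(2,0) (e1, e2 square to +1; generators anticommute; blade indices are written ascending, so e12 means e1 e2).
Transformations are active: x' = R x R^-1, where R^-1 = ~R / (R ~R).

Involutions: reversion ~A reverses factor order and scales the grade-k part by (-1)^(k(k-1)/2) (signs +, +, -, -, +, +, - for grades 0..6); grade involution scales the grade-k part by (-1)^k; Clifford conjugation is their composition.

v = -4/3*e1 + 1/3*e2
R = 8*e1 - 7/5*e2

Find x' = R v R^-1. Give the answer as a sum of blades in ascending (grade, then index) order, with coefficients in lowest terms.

~R = 8*e1 - 7/5*e2, and R ~R = 1649/25, so R^-1 = ~R / (1649/25).
R v = -167/15 + 4/5*e12
Answer: -6764/4947*e1 + 689/4947*e2


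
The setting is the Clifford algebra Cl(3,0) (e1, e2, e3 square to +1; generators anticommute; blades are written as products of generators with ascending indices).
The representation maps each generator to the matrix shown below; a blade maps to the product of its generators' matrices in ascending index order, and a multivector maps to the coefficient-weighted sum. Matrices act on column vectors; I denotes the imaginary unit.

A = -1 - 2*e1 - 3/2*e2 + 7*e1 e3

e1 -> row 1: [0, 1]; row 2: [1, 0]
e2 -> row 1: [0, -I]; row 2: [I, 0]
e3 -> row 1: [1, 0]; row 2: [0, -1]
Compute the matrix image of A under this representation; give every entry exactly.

Bivector images (products of the table entries): rho(e1 e3) = rho(e1)rho(e3) = row 1: [0, -1]; row 2: [1, 0].
M = (-1)*1 + (-2)*rho(e1) + (-3/2)*rho(e2) + (7)*rho(e1 e3), summed entrywise (1 is the identity matrix):
Answer: row 1: [-1, -9 + 3*I/2]; row 2: [5 - 3*I/2, -1]


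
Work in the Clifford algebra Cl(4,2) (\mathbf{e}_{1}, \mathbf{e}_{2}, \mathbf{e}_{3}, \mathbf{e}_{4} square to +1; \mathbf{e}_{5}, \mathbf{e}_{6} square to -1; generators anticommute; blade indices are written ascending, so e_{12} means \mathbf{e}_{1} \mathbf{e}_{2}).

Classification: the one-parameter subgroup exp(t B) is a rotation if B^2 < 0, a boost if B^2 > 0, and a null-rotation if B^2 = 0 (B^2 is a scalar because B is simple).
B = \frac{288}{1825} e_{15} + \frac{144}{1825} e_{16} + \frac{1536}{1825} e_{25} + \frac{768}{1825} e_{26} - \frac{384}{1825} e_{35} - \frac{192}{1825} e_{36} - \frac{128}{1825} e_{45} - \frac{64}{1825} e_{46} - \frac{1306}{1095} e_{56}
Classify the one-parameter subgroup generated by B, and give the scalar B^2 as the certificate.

B^2 term by term: the squares give (\frac{288}{1825})^2*(e_{15})^2 + (\frac{144}{1825})^2*(e_{16})^2 + (\frac{1536}{1825})^2*(e_{25})^2 + (\frac{768}{1825})^2*(e_{26})^2 + (-\frac{384}{1825})^2*(e_{35})^2 + (-\frac{192}{1825})^2*(e_{36})^2 + (-\frac{128}{1825})^2*(e_{45})^2 + (-\frac{64}{1825})^2*(e_{46})^2 + (-\frac{1306}{1095})^2*(e_{56})^2 = \frac{82944}{3330625}*(+1) + \frac{20736}{3330625}*(+1) + \frac{2359296}{3330625}*(+1) + \frac{589824}{3330625}*(+1) + \frac{147456}{3330625}*(+1) + \frac{36864}{3330625}*(+1) + \frac{16384}{3330625}*(+1) + \frac{4096}{3330625}*(+1) + \frac{1705636}{1199025}*(-1) = -\frac{4}{9} (each basis 2-blade squares to minus the product of its generators' squares); cross terms between blades sharing an index anticommute and cancel; the commuting (index-disjoint) pairs give grade-4 terms 2*c*c'*(blade product), which cancel blade by blade — e_{1256}: -\frac{442368}{3330625} + \frac{442368}{3330625} = 0; e_{1356}: \frac{110592}{3330625} - \frac{110592}{3330625} = 0; e_{1456}: \frac{36864}{3330625} - \frac{36864}{3330625} = 0; e_{2356}: \frac{589824}{3330625} - \frac{589824}{3330625} = 0; e_{2456}: \frac{196608}{3330625} - \frac{196608}{3330625} = 0; e_{3456}: -\frac{49152}{3330625} + \frac{49152}{3330625} = 0 — confirming B is simple. So B^2 = -\frac{4}{9}.
Answer: rotation, certificate B^2 = -\frac{4}{9}. The invariant at work: B^2 = -\frac{4}{9} is unchanged by conjugation, hence its sign classifies the subgroup whatever basis B is written in.


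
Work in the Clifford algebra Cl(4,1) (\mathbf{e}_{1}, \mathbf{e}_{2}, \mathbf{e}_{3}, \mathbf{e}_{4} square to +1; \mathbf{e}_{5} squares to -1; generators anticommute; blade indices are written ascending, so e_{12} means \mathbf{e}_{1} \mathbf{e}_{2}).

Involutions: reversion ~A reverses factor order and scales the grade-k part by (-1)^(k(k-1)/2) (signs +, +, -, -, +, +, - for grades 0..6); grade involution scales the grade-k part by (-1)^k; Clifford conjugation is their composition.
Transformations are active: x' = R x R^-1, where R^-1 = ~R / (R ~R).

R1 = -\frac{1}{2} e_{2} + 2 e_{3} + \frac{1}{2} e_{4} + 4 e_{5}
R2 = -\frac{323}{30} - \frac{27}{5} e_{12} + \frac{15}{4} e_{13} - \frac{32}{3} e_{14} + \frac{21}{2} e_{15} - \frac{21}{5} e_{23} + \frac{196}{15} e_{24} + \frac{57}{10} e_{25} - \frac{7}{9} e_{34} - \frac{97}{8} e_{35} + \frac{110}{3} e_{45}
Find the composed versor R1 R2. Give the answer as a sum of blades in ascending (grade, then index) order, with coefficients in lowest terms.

Distribute over the terms of R1 (each basis-blade product reordered to ascending indices, repeated generators contracted through their squares):
(-\frac{1}{2} e_{2}) R2 = -\frac{27}{10} e_{1} + \frac{323}{60} e_{2} + \frac{21}{10} e_{3} - \frac{98}{15} e_{4} - \frac{57}{20} e_{5} + \frac{15}{8} e_{123} - \frac{16}{3} e_{124} + \frac{21}{4} e_{125} + \frac{7}{18} e_{234} + \frac{97}{16} e_{235} - \frac{55}{3} e_{245}
(2 e_{3}) R2 = -\frac{15}{2} e_{1} + \frac{42}{5} e_{2} - \frac{323}{15} e_{3} - \frac{14}{9} e_{4} - \frac{97}{4} e_{5} - \frac{54}{5} e_{123} + \frac{64}{3} e_{134} - 21 e_{135} - \frac{392}{15} e_{234} - \frac{57}{5} e_{235} + \frac{220}{3} e_{345}
(\frac{1}{2} e_{4}) R2 = \frac{16}{3} e_{1} - \frac{98}{15} e_{2} + \frac{7}{18} e_{3} - \frac{323}{60} e_{4} + \frac{55}{3} e_{5} - \frac{27}{10} e_{124} + \frac{15}{8} e_{134} - \frac{21}{4} e_{145} - \frac{21}{10} e_{234} - \frac{57}{20} e_{245} + \frac{97}{16} e_{345}
(4 e_{5}) R2 = 42 e_{1} + \frac{114}{5} e_{2} - \frac{97}{2} e_{3} + \frac{440}{3} e_{4} - \frac{646}{15} e_{5} - \frac{108}{5} e_{125} + 15 e_{135} - \frac{128}{3} e_{145} - \frac{84}{5} e_{235} + \frac{784}{15} e_{245} - \frac{28}{9} e_{345}
Summing the partial products and collecting blades:
Answer: \frac{557}{15} e_{1} + \frac{601}{20} e_{2} - \frac{6079}{90} e_{3} + \frac{4795}{36} e_{4} - \frac{311}{6} e_{5} - \frac{357}{40} e_{123} - \frac{241}{30} e_{124} - \frac{327}{20} e_{125} + \frac{557}{24} e_{134} - 6 e_{135} - \frac{575}{12} e_{145} - \frac{1253}{45} e_{234} - \frac{1771}{80} e_{235} + \frac{373}{12} e_{245} + \frac{10985}{144} e_{345}


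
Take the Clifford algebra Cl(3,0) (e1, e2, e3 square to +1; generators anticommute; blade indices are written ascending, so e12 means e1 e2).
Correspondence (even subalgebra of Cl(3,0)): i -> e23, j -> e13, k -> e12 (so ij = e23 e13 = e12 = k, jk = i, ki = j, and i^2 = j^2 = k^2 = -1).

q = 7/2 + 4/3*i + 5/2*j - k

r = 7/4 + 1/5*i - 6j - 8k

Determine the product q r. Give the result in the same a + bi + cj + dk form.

In blades: q = 7/2 - e12 + 5/2*e13 + 4/3*e23, r = 7/4 - 8*e12 - 6*e13 + 1/5*e23.
Distribute q over r term by term (generator squares from the signature, products reordered to ascending indices): (7/2)*r = 49/8 - 28*e12 - 21*e13 + 7/10*e23; (-e12)*r = -8 - 7/4*e12 - 1/5*e13 - 6*e23; (5/2*e13)*r = 15 - 1/2*e12 + 35/8*e13 - 20*e23; (4/3*e23)*r = -4/15 - 8*e12 + 32/3*e13 + 7/3*e23.
Sum: 1543/120 - 153/4*e12 - 739/120*e13 - 689/30*e23; translating back through the correspondence:
Answer: 1543/120 - 689/30*i - 739/120*j - 153/4*k


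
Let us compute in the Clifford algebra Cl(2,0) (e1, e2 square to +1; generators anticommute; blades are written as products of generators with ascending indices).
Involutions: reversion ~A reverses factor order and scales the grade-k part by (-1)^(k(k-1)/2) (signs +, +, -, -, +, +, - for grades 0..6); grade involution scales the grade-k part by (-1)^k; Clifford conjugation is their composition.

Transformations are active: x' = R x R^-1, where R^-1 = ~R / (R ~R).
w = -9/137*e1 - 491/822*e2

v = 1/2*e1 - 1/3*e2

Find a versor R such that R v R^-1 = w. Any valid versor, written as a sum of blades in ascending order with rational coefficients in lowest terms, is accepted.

Take R = v + w = 119/274*e1 - 255/274*e2. Because q(v) = q(w) = 13/36, conjugation by R sends v exactly to w.
Answer: 119/274*e1 - 255/274*e2


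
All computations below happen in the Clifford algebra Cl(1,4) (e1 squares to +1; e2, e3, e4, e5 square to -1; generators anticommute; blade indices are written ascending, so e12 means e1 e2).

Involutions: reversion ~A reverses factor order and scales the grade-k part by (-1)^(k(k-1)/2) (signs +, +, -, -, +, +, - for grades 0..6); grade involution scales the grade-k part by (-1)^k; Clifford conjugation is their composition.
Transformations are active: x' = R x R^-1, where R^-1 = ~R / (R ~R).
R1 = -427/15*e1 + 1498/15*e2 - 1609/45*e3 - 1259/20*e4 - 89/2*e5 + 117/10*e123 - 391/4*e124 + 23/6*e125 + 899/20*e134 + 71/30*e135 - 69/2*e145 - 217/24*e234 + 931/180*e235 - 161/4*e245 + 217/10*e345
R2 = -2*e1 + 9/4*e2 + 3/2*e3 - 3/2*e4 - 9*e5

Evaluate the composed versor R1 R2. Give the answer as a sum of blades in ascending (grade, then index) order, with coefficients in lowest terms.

Distribute over the terms of R2 (each basis-blade product reordered to ascending indices, repeated generators contracted through their squares):
R1 (-2*e1) = 854/15 + 2996/15*e12 - 3218/45*e13 - 1259/10*e14 - 89*e15 - 117/5*e23 + 391/2*e24 - 23/3*e25 - 899/10*e34 - 71/15*e35 + 69*e45 - 217/12*e1234 + 931/90*e1235 - 161/2*e1245 + 217/5*e1345
R1 (9/4*e2) = -2247/10 - 1281/20*e12 + 1053/40*e13 - 3519/16*e14 + 69/8*e15 + 1609/20*e23 + 11331/80*e24 + 801/8*e25 + 651/32*e34 - 931/80*e35 + 1449/16*e45 + 8091/80*e1234 + 213/40*e1235 - 621/8*e1245 - 1953/40*e2345
R1 (3/2*e3) = 1609/30 - 351/20*e12 - 427/10*e13 + 2697/40*e14 + 71/20*e15 + 749/5*e23 - 217/16*e24 + 931/120*e25 + 3777/40*e34 + 267/4*e35 - 651/20*e45 + 1173/8*e1234 - 23/4*e1235 - 207/4*e1345 - 483/8*e2345
R1 (-3/2*e4) = -3777/40 - 1173/8*e12 + 2697/40*e13 + 427/10*e14 + 207/4*e15 - 217/16*e23 - 749/5*e24 + 483/8*e25 + 1609/30*e34 - 651/20*e35 - 267/4*e45 - 351/20*e1234 + 23/4*e1245 + 71/20*e1345 + 931/120*e2345
R1 (-9*e5) = -801/2 + 69/2*e12 + 213/10*e13 - 621/2*e14 + 1281/5*e15 + 931/20*e23 - 1449/4*e24 - 4494/5*e25 + 1953/10*e34 + 1609/5*e35 + 11331/20*e45 - 1053/10*e1235 + 3519/4*e1245 - 8091/20*e1345 + 651/8*e2345
Summing the partial products and collecting blades:
Answer: -73087/120 + 721/120*e12 + 151/180*e13 - 43697/80*e14 + 1849/8*e15 + 19187/80*e23 - 7539/40*e24 - 17717/24*e25 + 26285/96*e34 + 81511/240*e35 + 10029/16*e45 + 50911/240*e1234 - 34337/360*e1235 + 5819/8*e1245 - 8187/20*e1345 - 301/15*e2345


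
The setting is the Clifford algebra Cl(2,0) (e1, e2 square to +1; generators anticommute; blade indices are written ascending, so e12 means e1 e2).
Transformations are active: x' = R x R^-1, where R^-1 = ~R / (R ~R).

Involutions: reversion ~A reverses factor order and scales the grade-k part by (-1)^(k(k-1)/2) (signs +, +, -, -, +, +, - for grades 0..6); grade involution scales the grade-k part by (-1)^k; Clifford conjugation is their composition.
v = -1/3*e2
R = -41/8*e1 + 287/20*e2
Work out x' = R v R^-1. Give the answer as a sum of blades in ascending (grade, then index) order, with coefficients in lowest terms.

~R = -41/8*e1 + 287/20*e2, and R ~R = 371501/1600, so R^-1 = ~R / (371501/1600).
R v = -287/60 + 41/24*e12
Answer: 140/663*e1 - 57/221*e2


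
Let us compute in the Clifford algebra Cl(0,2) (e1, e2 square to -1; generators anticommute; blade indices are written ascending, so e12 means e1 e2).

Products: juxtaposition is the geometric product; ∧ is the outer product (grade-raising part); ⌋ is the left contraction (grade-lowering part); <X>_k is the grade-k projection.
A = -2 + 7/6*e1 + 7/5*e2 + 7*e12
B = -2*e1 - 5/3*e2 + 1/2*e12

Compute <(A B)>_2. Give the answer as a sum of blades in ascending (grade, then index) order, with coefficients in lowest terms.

step 1: 7/6 + 491/30*e1 - 45/4*e2 - 13/90*e12
step 2: -13/90*e12
Answer: -13/90*e12


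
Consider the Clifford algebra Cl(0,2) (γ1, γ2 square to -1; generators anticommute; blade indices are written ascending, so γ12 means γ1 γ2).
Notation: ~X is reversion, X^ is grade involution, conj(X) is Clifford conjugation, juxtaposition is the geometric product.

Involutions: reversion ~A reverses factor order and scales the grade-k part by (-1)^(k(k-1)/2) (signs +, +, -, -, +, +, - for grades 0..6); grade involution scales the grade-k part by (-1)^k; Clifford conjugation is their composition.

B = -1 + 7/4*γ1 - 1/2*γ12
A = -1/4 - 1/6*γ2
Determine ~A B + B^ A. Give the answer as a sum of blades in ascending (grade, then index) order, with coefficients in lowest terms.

first term: 1/4 - 17/48*γ1 + 1/6*γ2 + 5/12*γ12
second term: 1/4 + 17/48*γ1 + 1/6*γ2 + 5/12*γ12
Answer: 1/2 + 1/3*γ2 + 5/6*γ12


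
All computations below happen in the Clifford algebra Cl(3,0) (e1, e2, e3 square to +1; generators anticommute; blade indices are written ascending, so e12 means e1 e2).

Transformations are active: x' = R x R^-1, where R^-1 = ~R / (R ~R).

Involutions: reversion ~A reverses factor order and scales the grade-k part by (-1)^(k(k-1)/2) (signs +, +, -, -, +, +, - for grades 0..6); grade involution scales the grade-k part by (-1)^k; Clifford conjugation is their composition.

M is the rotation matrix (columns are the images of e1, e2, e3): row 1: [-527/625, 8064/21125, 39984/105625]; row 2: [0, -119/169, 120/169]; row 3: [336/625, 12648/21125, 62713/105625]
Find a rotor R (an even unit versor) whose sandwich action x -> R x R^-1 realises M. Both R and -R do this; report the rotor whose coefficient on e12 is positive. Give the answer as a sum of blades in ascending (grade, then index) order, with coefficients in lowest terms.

Method: write R = a + b12*e12 + b13*e13 + b23*e23 with a^2 + b12^2 + b13^2 + b23^2 = 1 (so R^-1 = ~R). Expanding the columns R e_j ~R gives tr M = 4a^2 - 1 and, from the antisymmetric part, M21 - M12 = -4a*b12, M13 - M31 = 4a*b13, M32 - M23 = -4a*b23.
Here tr M = -4029/4225, so a^2 = (1 + tr M)/4 = 49/4225 and a = ±7/65. Taking a = 7/65: M21 - M12 = -8064/21125, M13 - M31 = -672/4225, M32 - M23 = -2352/21125, giving b12 = 288/325, b13 = -24/65, b23 = 84/325, i.e. R = 7/65 + 288/325*e12 - 24/65*e13 + 84/325*e23.
Its e12 coefficient is already positive.
Answer: 7/65 + 288/325*e12 - 24/65*e13 + 84/325*e23. Uniqueness: Spin(3) -> SO(3) maps R and -R to the same rotation of trace -4029/4225; fixing the sign of the e12 coefficient removes the ambiguity.


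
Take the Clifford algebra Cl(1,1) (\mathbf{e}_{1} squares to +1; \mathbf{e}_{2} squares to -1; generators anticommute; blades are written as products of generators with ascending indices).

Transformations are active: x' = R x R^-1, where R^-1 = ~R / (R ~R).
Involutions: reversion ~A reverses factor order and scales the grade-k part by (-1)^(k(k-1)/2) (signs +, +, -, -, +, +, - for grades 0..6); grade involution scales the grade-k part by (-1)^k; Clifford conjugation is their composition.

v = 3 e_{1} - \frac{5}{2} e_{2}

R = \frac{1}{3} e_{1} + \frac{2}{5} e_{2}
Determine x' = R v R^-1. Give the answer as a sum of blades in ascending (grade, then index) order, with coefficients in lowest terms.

~R = \frac{1}{3} e_{1} + \frac{2}{5} e_{2}, and R ~R = -\frac{11}{225}, so R^-1 = ~R / (-\frac{11}{225}).
R v = 2 - \frac{61}{30} e_{1} e_{2}
Answer: -\frac{333}{11} e_{1} - \frac{665}{22} e_{2}


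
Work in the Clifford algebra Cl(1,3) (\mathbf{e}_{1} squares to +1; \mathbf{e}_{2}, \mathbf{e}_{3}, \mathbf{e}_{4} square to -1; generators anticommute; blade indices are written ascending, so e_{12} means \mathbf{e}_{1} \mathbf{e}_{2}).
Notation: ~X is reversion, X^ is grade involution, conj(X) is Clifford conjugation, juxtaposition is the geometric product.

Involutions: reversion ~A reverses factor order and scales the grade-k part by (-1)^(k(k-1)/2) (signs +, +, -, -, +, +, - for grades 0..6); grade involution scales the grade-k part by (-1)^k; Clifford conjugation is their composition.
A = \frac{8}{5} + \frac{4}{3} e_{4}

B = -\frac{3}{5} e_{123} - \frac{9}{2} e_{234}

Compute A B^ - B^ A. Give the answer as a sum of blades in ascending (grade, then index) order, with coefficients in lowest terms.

first term: -6 e_{23} + \frac{24}{25} e_{123} + \frac{36}{5} e_{234} - \frac{4}{5} e_{1234}
second term: -6 e_{23} + \frac{24}{25} e_{123} + \frac{36}{5} e_{234} + \frac{4}{5} e_{1234}
Answer: -\frac{8}{5} e_{1234}


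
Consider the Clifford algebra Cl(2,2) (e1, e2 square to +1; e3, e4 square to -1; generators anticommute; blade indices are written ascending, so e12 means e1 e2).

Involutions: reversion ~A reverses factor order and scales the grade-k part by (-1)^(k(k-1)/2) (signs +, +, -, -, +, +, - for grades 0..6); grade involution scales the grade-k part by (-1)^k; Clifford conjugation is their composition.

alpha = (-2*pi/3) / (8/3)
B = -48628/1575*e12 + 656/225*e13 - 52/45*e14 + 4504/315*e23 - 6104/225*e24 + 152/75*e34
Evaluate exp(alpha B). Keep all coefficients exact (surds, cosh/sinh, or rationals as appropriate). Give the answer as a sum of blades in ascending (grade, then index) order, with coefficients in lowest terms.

B^2 term by term: the squares give (-48628/1575)^2*(e12)^2 + (656/225)^2*(e13)^2 + (-52/45)^2*(e14)^2 + (4504/315)^2*(e23)^2 + (-6104/225)^2*(e24)^2 + (152/75)^2*(e34)^2 = 2364682384/2480625*(-1) + 430336/50625*(+1) + 2704/2025*(+1) + 20286016/99225*(+1) + 37258816/50625*(+1) + 23104/5625*(-1) = -64/9 (each basis 2-blade squares to minus the product of its generators' squares); cross terms between blades sharing an index anticommute and cancel; the commuting (index-disjoint) pairs give grade-4 terms 2*c*c'*(blade product), which cancel blade by blade — e1234: -14782912/118125 + 8008448/50625 - 468416/14175 = 0 — confirming B is simple. So B^2 = -64/9.
B^2 = -64/9 — circular case — the even/odd split gives cos and sin: l = 8/3, alpha*l = -2*pi/3, so exp(alpha B) = cos(-2*pi/3) + (sin(-2*pi/3)/(8/3))*B = -1/2 + (-3*sqrt(3)/16)*B.
Answer: -1/2 + 12157*sqrt(3)/2100*e12 - 41*sqrt(3)/75*e13 + 13*sqrt(3)/60*e14 - 563*sqrt(3)/210*e23 + 763*sqrt(3)/150*e24 - 19*sqrt(3)/50*e34


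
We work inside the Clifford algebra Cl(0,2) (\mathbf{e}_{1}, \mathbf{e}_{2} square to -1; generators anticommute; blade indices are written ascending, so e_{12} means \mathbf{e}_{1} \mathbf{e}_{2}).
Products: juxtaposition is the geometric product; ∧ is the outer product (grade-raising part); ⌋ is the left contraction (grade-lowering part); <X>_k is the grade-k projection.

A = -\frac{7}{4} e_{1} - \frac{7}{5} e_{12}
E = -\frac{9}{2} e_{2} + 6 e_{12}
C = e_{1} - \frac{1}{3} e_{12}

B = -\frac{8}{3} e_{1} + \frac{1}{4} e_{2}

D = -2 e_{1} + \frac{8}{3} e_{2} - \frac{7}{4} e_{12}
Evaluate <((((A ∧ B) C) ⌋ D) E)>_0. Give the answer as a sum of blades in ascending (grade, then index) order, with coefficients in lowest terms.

step 1: -\frac{7}{16} e_{12}
step 2: -\frac{7}{48} - \frac{7}{16} e_{2}
step 3: \frac{7}{6} + \frac{203}{192} e_{1} - \frac{7}{18} e_{2} + \frac{49}{192} e_{12}
step 4: -\frac{105}{32} - \frac{455}{384} e_{1} - \frac{371}{32} e_{2} + \frac{287}{128} e_{12}
step 5: -\frac{105}{32}
Answer: -\frac{105}{32}


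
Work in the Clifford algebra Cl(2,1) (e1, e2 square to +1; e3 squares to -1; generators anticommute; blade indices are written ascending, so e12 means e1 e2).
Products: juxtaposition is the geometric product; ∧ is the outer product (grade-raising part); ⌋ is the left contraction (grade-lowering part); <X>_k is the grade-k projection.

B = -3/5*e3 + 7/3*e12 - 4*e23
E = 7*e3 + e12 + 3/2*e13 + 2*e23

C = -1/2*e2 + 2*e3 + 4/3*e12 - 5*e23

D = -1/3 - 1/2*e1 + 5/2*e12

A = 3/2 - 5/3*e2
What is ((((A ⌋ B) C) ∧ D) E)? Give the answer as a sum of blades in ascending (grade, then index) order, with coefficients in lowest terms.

step 1: 35/9*e1 + 173/30*e3 + 7/2*e12 - 6*e23
step 2: 69/5 - 7/4*e1 - 629/54*e2 - 3*e3 - 35/18*e12 - 31/18*e13 + 173/60*e23 - 214/45*e123
step 3: -23/5 - 379/60*e1 + 629/162*e2 + e3 + 3167/108*e12 - 25/27*e13 - 173/180*e23 - 1589/216*e123
step 4: -21403/540 - 3439/324*e1 + 3227/240*e2 - 10754/405*e3 + 12551/270*e12 + 2293/270*e13 - 87263/3240*e23 + 16903/90*e123
Answer: -21403/540 - 3439/324*e1 + 3227/240*e2 - 10754/405*e3 + 12551/270*e12 + 2293/270*e13 - 87263/3240*e23 + 16903/90*e123


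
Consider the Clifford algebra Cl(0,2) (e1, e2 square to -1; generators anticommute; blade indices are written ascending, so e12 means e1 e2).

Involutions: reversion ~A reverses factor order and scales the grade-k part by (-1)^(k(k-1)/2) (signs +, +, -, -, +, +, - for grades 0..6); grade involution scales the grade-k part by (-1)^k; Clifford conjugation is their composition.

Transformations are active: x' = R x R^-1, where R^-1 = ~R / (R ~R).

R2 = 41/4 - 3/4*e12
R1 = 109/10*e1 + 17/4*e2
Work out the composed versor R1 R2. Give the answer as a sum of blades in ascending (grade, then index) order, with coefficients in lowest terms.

Distribute over the terms of R1 (each basis-blade product reordered to ascending indices, repeated generators contracted through their squares):
(109/10*e1) R2 = 4469/40*e1 + 327/40*e2
(17/4*e2) R2 = -51/16*e1 + 697/16*e2
Summing the partial products and collecting blades:
Answer: 8683/80*e1 + 4139/80*e2


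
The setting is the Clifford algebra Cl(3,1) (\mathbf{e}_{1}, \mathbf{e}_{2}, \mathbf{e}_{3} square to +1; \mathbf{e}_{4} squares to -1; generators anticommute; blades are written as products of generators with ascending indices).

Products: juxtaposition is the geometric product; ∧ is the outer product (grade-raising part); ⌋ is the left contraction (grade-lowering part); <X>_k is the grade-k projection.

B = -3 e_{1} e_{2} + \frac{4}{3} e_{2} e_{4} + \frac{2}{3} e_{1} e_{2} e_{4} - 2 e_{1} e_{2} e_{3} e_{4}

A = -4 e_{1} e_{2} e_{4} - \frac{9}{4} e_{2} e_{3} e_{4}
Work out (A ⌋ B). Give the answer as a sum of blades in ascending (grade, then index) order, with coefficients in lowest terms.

step 1: -\frac{8}{3} - \frac{9}{2} e_{1} - 8 e_{3}
Answer: -\frac{8}{3} - \frac{9}{2} e_{1} - 8 e_{3}


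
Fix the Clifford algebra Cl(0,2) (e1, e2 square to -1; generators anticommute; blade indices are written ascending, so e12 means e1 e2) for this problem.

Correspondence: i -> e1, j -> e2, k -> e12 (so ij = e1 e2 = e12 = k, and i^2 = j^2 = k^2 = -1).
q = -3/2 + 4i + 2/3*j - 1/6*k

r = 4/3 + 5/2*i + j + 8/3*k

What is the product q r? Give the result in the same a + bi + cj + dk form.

In blades: q = -3/2 + 4*e1 + 2/3*e2 - 1/6*e12, r = 4/3 + 5/2*e1 + e2 + 8/3*e12.
Distribute q over r term by term (generator squares from the signature, products reordered to ascending indices): (-3/2)*r = -2 - 15/4*e1 - 3/2*e2 - 4*e12; (4*e1)*r = -10 + 16/3*e1 - 32/3*e2 + 4*e12; (2/3*e2)*r = -2/3 + 16/9*e1 + 8/9*e2 - 5/3*e12; (-1/6*e12)*r = 4/9 + 1/6*e1 - 5/12*e2 - 2/9*e12.
Sum: -110/9 + 127/36*e1 - 421/36*e2 - 17/9*e12; translating back through the correspondence:
Answer: -110/9 + 127/36*i - 421/36*j - 17/9*k
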